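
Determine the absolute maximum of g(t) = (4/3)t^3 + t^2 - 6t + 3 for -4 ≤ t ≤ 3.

The derivative is 4t^2 + 2t - 6, which vanishes at t = -3/2 and t = 1.
Candidates: g(-4) = -127/3; g(-3/2) = 39/4; g(1) = -2/3; g(3) = 30.
Hence the absolute maximum is 30 at t = 3.

30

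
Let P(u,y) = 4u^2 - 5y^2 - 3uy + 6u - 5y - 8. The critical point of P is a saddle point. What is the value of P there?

-882/89

∂P/∂u = 8u - 3y + 6 = 0 and ∂P/∂y = -3u - 10y - 5 = 0, so (u, y) = (-75/89, -22/89).
The Hessian has P_{uu} = 8, P_{yy} = -10, P_{uy} = -3, giving D = -89 < 0, so the point is a saddle point.
P(-75/89, -22/89) = -882/89.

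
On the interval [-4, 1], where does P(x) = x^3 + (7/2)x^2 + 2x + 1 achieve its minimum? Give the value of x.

-4

P'(x) = 3x^2 + 7x + 2, which vanishes at x = -2 and x = -1/3.
Compare values at every candidate in [-4, 1]: P(-4) = -15, P(-2) = 3, P(-1/3) = 37/54, P(1) = 15/2.
The minimum over the interval is -15, attained at x = -4.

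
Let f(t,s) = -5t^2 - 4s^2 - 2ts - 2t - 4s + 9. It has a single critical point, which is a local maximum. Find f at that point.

191/19

∂f/∂t = -10t - 2s - 2 = 0 and ∂f/∂s = -2t - 8s - 4 = 0, so (t, s) = (-2/19, -9/19).
The Hessian has f_{tt} = -10, f_{ss} = -8, f_{ts} = -2, giving D = 76 > 0 with f_{tt} < 0, so the point is a local maximum.
f(-2/19, -9/19) = 191/19.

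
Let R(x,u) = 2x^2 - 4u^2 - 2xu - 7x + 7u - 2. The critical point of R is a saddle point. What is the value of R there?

-67/9

∂R/∂x = 4x - 2u - 7 = 0 and ∂R/∂u = -2x - 8u + 7 = 0, so (x, u) = (35/18, 7/18).
The Hessian has R_{xx} = 4, R_{uu} = -8, R_{xu} = -2, giving D = -36 < 0, so the point is a saddle point.
R(35/18, 7/18) = -67/9.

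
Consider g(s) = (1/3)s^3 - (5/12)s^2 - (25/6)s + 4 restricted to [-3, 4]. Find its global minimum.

-61/16

The derivative is s^2 - (5/6)s - 25/6, which vanishes at s = -5/3 and s = 5/2.
Evaluating at the critical points and endpoints: g(-3) = 15/4, g(-5/3) = 2671/324, g(5/2) = -61/16, g(4) = 2.
So the minimum is g(5/2) = -61/16.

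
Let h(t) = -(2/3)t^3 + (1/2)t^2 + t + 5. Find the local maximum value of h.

h'(t) = -2t^2 + t + 1. Setting h'(t) = 0 gives t ∈ {-1/2, 1}.
Second-derivative test with h''(t) = -4t + 1: h''(-1/2) = 3 > 0 ⇒ local minimum; h''(1) = -3 < 0 ⇒ local maximum.
So the local maximum value is h(1) = 35/6.

35/6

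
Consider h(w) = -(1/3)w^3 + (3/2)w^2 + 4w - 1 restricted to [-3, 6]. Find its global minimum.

-19/6

h'(w) = -w^2 + 3w + 4, which vanishes at w = -1 and w = 4.
Candidates: h(-3) = 19/2,  h(-1) = -19/6,  h(4) = 53/3,  h(6) = 5.
Hence the absolute minimum is -19/6 at w = -1.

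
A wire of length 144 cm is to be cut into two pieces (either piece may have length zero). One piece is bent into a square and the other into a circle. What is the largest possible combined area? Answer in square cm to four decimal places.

Let x be the length used for the square. Square side x/4; circle radius (144−x)/(2π).
A(x) = (x/4)² + π·((144−x)/(2π))² = x²/16 + (144−x)²/(4π) for 0 ≤ x ≤ 144. A'(x) = x/8 − (144−x)/(2π) = 0 gives x = 4·144/(π+4) ≈ 80.6543.
A'' > 0, so the interior critical point is a minimum; the maximum is at an endpoint. A(0) = 1650.1184 and A(144) = 1296.0000, so the largest area is 1650.1184.

1650.1184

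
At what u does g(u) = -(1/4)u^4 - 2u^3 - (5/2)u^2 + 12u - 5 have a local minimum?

g'(u) = -u^3 - 6u^2 - 5u + 12 = 0 at u = -4, -3, 1.
Since g''(u) = -3u^2 - 12u - 5, we get g''(-4) = -5 < 0 ⇒ local maximum; g''(-3) = 4 > 0 ⇒ local minimum; g''(1) = -20 < 0 ⇒ local maximum.
So the local minimum value is g(-3) = -119/4.

-3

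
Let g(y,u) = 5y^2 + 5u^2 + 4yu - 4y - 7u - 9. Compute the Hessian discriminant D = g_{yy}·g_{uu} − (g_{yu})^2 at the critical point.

∂g/∂y = 10y + 4u - 4 = 0 and ∂g/∂u = 4y + 10u - 7 = 0, so (y, u) = (1/7, 9/14).
The Hessian has g_{yy} = 10, g_{uu} = 10, g_{yu} = 4, giving D = 84 > 0 with g_{yy} > 0, so the point is a local minimum.
D = (10)·(10) − (4)^2 = 84.

84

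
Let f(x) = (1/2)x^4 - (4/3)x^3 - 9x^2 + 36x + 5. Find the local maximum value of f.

115/3

f'(x) = 2x^3 - 4x^2 - 18x + 36. Setting f'(x) = 0 gives x ∈ {-3, 2, 3}.
f''(x) = 6x^2 - 8x - 18. f''(-3) = 60 > 0 ⇒ local minimum; f''(2) = -10 < 0 ⇒ local maximum; f''(3) = 12 > 0 ⇒ local minimum.
The local maximum is f(2) = 115/3.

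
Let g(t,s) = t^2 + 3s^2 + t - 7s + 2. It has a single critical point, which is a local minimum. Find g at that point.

∂g/∂t = 2t + 1 = 0 and ∂g/∂s = 6s - 7 = 0, so (t, s) = (-1/2, 7/6).
The Hessian has g_{tt} = 2, g_{ss} = 6, g_{ts} = 0, giving D = 12 > 0 with g_{tt} > 0, so the point is a local minimum.
g(-1/2, 7/6) = -7/3.

-7/3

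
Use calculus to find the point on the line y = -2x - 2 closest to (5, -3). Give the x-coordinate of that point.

Minimize D(x)^2 = (x - 5)^2 + (-2x + 1)^2.
d/dx[D^2] = 2(x - 5) + 2·(-2)·(-2x + 1) = 0 ⇒ x = 7/5.
Then y = -24/5 and the distance is √(81/5) ≈ 4.0249.

7/5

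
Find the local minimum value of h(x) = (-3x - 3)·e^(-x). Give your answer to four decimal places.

-3.0000

Differentiating with the product rule gives h'(x) = (3x)·e^(-x). Since e^(-x) > 0, the only critical point is x = 0.
h''(0) has the same sign as 3 > 0, so this is a local minimum.
h(0) = (-3)·e^(0) ≈ -3.0000.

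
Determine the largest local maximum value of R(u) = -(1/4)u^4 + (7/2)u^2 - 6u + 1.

R'(u) = -u^3 + 7u - 6. Setting R'(u) = 0 gives u ∈ {-3, 1, 2}.
R''(u) = -3u^2 + 7. R''(-3) = -20 < 0 ⇒ local maximum; R''(1) = 4 > 0 ⇒ local minimum; R''(2) = -5 < 0 ⇒ local maximum.
The largest local maximum is R(-3) = 121/4.

121/4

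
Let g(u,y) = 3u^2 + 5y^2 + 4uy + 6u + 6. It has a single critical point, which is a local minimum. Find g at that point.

∂g/∂u = 6u + 4y + 6 = 0 and ∂g/∂y = 4u + 10y = 0, so (u, y) = (-15/11, 6/11).
The Hessian has g_{uu} = 6, g_{yy} = 10, g_{uy} = 4, giving D = 44 > 0 with g_{uu} > 0, so the point is a local minimum.
g(-15/11, 6/11) = 21/11.

21/11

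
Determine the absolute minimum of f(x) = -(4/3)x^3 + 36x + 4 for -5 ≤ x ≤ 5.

f'(x) = -4x^2 + 36, which vanishes at x = -3 and x = 3.
Evaluating at the critical points and endpoints: f(-5) = -28/3,  f(-3) = -68,  f(3) = 76,  f(5) = 52/3.
So the minimum is f(-3) = -68.

-68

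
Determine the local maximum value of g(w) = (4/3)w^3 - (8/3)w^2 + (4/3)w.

g'(w) = 4w^2 - (16/3)w + 4/3. Setting g'(w) = 0 gives w ∈ {1/3, 1}.
Since g''(w) = 8w - 16/3, we get g''(1/3) = -8/3 < 0 ⇒ local maximum; g''(1) = 8/3 > 0 ⇒ local minimum.
So the local maximum value is g(1/3) = 16/81.

16/81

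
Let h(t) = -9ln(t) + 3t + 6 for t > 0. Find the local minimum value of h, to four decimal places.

h'(t) = -9/t + 3 = 0 gives t = 3.
h''(t) = 9/t², which is positive for t > 0, so this is a local minimum.
h(3) = -9·ln(3) + 9 + 6 ≈ 5.1125.

5.1125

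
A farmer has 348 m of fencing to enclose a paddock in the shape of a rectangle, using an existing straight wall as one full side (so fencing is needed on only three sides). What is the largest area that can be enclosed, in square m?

Let the sides perpendicular to the wall have length x and the parallel side y, so 2x + y = 348 and the area is A = xy = x(348 − 2x).
A'(x) = 348 − 4x = 0 gives x = 87, and A''(x) = −4 < 0 confirms a maximum.
Then y = 348 − 2·87 = 174 and A = 15138.

15138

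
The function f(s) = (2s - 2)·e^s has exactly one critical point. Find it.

0

f'(s) = 2·e^s + (2s - 2)·1·e^s = (2s)·e^s. Since e^s > 0, the only critical point is s = 0.
f''(0) has the same sign as 2 > 0, so this is a local minimum.
f(0) = (-2)·e^(0) ≈ -2.0000.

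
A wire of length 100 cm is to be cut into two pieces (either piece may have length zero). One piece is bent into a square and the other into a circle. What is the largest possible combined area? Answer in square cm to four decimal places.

795.7747

Let x be the length used for the square. Square side x/4; circle radius (100−x)/(2π).
A(x) = (x/4)² + π·((100−x)/(2π))² = x²/16 + (100−x)²/(4π) for 0 ≤ x ≤ 100. A'(x) = x/8 − (100−x)/(2π) = 0 gives x = 4·100/(π+4) ≈ 56.0099.
A'' > 0, so the interior critical point is a minimum; the maximum is at an endpoint. A(0) = 795.7747 and A(100) = 625.0000, so the largest area is 795.7747.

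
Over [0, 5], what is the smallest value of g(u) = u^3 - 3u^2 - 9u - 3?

-30

g'(u) = 3u^2 - 6u - 9, whose only zero in [0, 5] is u = 3.
Compare values at every candidate in [0, 5]: g(0) = -3,  g(3) = -30,  g(5) = 2.
Hence the absolute minimum is -30 at u = 3.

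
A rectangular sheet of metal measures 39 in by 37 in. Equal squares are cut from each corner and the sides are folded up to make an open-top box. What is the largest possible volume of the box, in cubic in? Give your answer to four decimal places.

4058.2625

With cut size x, the volume is V(x) = x(39 − 2x)(37 − 2x) for 0 < x < 18.5.
V'(x) = 12x^2 − 304x + 1443. Setting V'(x) = 0 gives x ≈ 6.3268 (the root in (0, 18.5)).
V''(x) = 24x − 304 is negative there, so this is the maximum; V ≈ 4058.2625.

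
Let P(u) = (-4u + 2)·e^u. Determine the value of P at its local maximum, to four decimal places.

P'(u) = (-4)·e^u + (-4u + 2)·1·e^u = (-4u - 2)·e^u. Since e^u > 0, the only critical point is u = -1/2.
P''(-1/2) has the same sign as -4 < 0, so this is a local maximum.
P(-1/2) = (4)·e^(-1/2) ≈ 2.4261.

2.4261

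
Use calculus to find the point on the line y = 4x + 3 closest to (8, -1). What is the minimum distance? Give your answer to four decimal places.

8.7313

Minimize D(x)^2 = (x - 8)^2 + (4x + 4)^2.
d/dx[D^2] = 2(x - 8) + 2·4·(4x + 4) = 0 ⇒ x = -8/17.
Then y = 19/17 and the distance is √(1296/17) ≈ 8.7313.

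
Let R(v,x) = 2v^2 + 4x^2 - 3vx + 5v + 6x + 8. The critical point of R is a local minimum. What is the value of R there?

-78/23

∂R/∂v = 4v - 3x + 5 = 0 and ∂R/∂x = -3v + 8x + 6 = 0, so (v, x) = (-58/23, -39/23).
The Hessian has R_{vv} = 4, R_{xx} = 8, R_{vx} = -3, giving D = 23 > 0 with R_{vv} > 0, so the point is a local minimum.
R(-58/23, -39/23) = -78/23.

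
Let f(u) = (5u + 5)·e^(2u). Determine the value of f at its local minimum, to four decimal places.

-0.1245

f'(u) = 5·e^(2u) + (5u + 5)·2·e^(2u) = (10u + 15)·e^(2u). Since e^(2u) > 0, the only critical point is u = -3/2.
f''(-3/2) has the same sign as 10 > 0, so this is a local minimum.
f(-3/2) = (-5/2)·e^(-3) ≈ -0.1245.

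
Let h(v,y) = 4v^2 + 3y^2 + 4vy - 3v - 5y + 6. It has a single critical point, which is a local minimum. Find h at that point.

125/32

∂h/∂v = 8v + 4y - 3 = 0 and ∂h/∂y = 4v + 6y - 5 = 0, so (v, y) = (-1/16, 7/8).
The Hessian has h_{vv} = 8, h_{yy} = 6, h_{vy} = 4, giving D = 32 > 0 with h_{vv} > 0, so the point is a local minimum.
h(-1/16, 7/8) = 125/32.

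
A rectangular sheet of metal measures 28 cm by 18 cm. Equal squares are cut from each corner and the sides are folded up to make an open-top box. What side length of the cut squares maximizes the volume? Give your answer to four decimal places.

With cut size x, the volume is V(x) = x(28 − 2x)(18 − 2x) for 0 < x < 9.
V'(x) = 12x^2 − 184x + 504. Setting V'(x) = 0 gives x ≈ 3.5706 (the root in (0, 9)).
V''(x) = 24x − 184 is negative there, so this is the maximum; V ≈ 808.7464.

3.5706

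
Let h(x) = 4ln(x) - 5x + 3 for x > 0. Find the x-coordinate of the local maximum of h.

h'(x) = 4/x − 5 = 0 gives x = 4/5.
h''(x) = -4/x², which is negative for x > 0, so this is a local maximum.
h(4/5) = 4·ln(4/5) - 4 + 3 ≈ -1.8926.

4/5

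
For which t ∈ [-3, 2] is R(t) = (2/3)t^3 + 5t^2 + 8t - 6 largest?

2

Differentiating, R'(t) = 2t^2 + 10t + 8; whose only zero in [-3, 2] is t = -1.
Candidates: R(-3) = -3; R(-1) = -29/3; R(2) = 106/3.
Hence the absolute maximum is 106/3 at t = 2.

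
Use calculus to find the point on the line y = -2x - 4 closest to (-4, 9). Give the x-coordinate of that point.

Minimize D(x)^2 = (x + 4)^2 + (-2x - 13)^2.
d/dx[D^2] = 2(x + 4) + 2·(-2)·(-2x - 13) = 0 ⇒ x = -6.
Then y = 8 and the distance is √(5) ≈ 2.2361.

-6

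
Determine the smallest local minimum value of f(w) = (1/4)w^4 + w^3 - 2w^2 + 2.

f'(w) = w^3 + 3w^2 - 4w = 0 at w = -4, 0, 1.
Since f''(w) = 3w^2 + 6w - 4, we get f''(-4) = 20 > 0 ⇒ local minimum; f''(0) = -4 < 0 ⇒ local maximum; f''(1) = 5 > 0 ⇒ local minimum.
So the smallest local minimum value is f(-4) = -30.

-30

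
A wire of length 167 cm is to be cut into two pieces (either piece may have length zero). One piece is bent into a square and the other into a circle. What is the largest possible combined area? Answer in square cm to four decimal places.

2219.3361

Let x be the length used for the square. Square side x/4; circle radius (167−x)/(2π).
A(x) = (x/4)² + π·((167−x)/(2π))² = x²/16 + (167−x)²/(4π) for 0 ≤ x ≤ 167. A'(x) = x/8 − (167−x)/(2π) = 0 gives x = 4·167/(π+4) ≈ 93.5366.
A'' > 0, so the interior critical point is a minimum; the maximum is at an endpoint. A(0) = 2219.3361 and A(167) = 1743.0625, so the largest area is 2219.3361.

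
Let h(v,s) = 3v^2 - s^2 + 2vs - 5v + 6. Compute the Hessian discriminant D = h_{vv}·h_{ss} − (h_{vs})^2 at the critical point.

∂h/∂v = 6v + 2s - 5 = 0 and ∂h/∂s = 2v - 2s = 0, so (v, s) = (5/8, 5/8).
The Hessian has h_{vv} = 6, h_{ss} = -2, h_{vs} = 2, giving D = -16 < 0, so the point is a saddle point.
D = (6)·(-2) − (2)^2 = -16.

-16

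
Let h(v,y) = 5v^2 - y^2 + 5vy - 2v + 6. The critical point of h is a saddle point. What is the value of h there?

∂h/∂v = 10v + 5y - 2 = 0 and ∂h/∂y = 5v - 2y = 0, so (v, y) = (4/45, 2/9).
The Hessian has h_{vv} = 10, h_{yy} = -2, h_{vy} = 5, giving D = -45 < 0, so the point is a saddle point.
h(4/45, 2/9) = 266/45.

266/45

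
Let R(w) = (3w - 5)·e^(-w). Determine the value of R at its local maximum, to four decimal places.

R'(w) = 3·e^(-w) + (3w - 5)·(-1)·e^(-w) = (-3w + 8)·e^(-w). Since e^(-w) > 0, the only critical point is w = 8/3.
R''(8/3) has the same sign as -3 < 0, so this is a local maximum.
R(8/3) = (3)·e^(-8/3) ≈ 0.2085.

0.2085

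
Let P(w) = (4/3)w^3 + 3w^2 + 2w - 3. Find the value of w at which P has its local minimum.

-1/2

P'(w) = 4w^2 + 6w + 2. Setting P'(w) = 0 gives w ∈ {-1, -1/2}.
P''(w) = 8w + 6. P''(-1) = -2 < 0 ⇒ local maximum; P''(-1/2) = 2 > 0 ⇒ local minimum.
The local minimum is P(-1/2) = -41/12.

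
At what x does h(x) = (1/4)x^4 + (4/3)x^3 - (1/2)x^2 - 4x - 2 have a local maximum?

-1

h'(x) = x^3 + 4x^2 - x - 4 = 0 at x = -4, -1, 1.
Since h''(x) = 3x^2 + 8x - 1, we get h''(-4) = 15 > 0 ⇒ local minimum; h''(-1) = -6 < 0 ⇒ local maximum; h''(1) = 10 > 0 ⇒ local minimum.
So the local maximum value is h(-1) = 5/12.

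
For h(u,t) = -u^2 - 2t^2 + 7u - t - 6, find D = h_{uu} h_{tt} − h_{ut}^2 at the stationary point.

∂h/∂u = -2u + 7 = 0 and ∂h/∂t = -4t - 1 = 0, so (u, t) = (7/2, -1/4).
The Hessian has h_{uu} = -2, h_{tt} = -4, h_{ut} = 0, giving D = 8 > 0 with h_{uu} < 0, so the point is a local maximum.
D = (-2)·(-4) − (0)^2 = 8.

8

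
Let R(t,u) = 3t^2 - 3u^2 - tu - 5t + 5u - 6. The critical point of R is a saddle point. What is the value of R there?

-247/37

∂R/∂t = 6t - u - 5 = 0 and ∂R/∂u = -t - 6u + 5 = 0, so (t, u) = (35/37, 25/37).
The Hessian has R_{tt} = 6, R_{uu} = -6, R_{tu} = -1, giving D = -37 < 0, so the point is a saddle point.
R(35/37, 25/37) = -247/37.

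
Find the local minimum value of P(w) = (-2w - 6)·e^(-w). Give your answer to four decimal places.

P'(w) = (-2)·e^(-w) + (-2w - 6)·(-1)·e^(-w) = (2w + 4)·e^(-w). Since e^(-w) > 0, the only critical point is w = -2.
P''(-2) has the same sign as 2 > 0, so this is a local minimum.
P(-2) = (-2)·e^(2) ≈ -14.7781.

-14.7781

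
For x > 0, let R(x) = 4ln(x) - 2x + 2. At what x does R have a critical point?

2

R'(x) = 4/x − 2 = 0 gives x = 2.
R''(x) = -4/x², which is negative for x > 0, so this is a local maximum.
R(2) = 4·ln(2) - 4 + 2 ≈ 0.7726.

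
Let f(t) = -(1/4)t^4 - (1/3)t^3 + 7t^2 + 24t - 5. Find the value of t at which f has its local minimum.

f'(t) = -t^3 - t^2 + 14t + 24. Setting f'(t) = 0 gives t ∈ {-3, -2, 4}.
Since f''(t) = -3t^2 - 2t + 14, we get f''(-3) = -7 < 0 ⇒ local maximum; f''(-2) = 6 > 0 ⇒ local minimum; f''(4) = -42 < 0 ⇒ local maximum.
Thus f has its local minimum at t = -2, with value -79/3.

-2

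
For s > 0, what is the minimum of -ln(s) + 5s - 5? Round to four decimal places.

g'(s) = -1/s + 5 = 0 gives s = 1/5.
g''(s) = 1/s², which is positive for s > 0, so this is a local minimum.
g(1/5) = -1·ln(1/5) + 1 - 5 ≈ -2.3906.

-2.3906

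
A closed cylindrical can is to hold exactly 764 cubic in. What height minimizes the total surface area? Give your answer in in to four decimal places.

With radius r and height h, πr²h = 764 so h = 764/(πr²), and S(r) = 2πr² + 2πrh = 2πr² + 2·764/r.
S'(r) = 4πr − 2·764/r² = 0 ⇒ r³ = 764/(2π), so r ≈ 4.9542 and h = 2r ≈ 9.9083.
S''(r) = 4π + 4·764/r³ > 0, so this is the minimum; S ≈ 462.6403.

9.9083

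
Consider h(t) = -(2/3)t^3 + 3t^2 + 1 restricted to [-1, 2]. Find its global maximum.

h'(t) = -2t^2 + 6t, whose only zero in [-1, 2] is t = 0.
Candidates: h(-1) = 14/3,  h(0) = 1,  h(2) = 23/3.
Hence the absolute maximum is 23/3 at t = 2.

23/3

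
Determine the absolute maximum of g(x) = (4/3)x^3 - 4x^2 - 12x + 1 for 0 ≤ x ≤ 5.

23/3

Differentiating, g'(x) = 4x^2 - 8x - 12; whose only zero in [0, 5] is x = 3.
Candidates: g(0) = 1, g(3) = -35, g(5) = 23/3.
Hence the absolute maximum is 23/3 at x = 5.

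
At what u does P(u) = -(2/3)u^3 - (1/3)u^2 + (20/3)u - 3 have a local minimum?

-2

P'(u) = -2u^2 - (2/3)u + 20/3. Setting P'(u) = 0 gives u ∈ {-2, 5/3}.
Since P''(u) = -4u - 2/3, we get P''(-2) = 22/3 > 0 ⇒ local minimum; P''(5/3) = -22/3 < 0 ⇒ local maximum.
The local minimum is P(-2) = -37/3.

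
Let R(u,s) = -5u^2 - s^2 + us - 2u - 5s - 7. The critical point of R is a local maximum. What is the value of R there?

6/19

∂R/∂u = -10u + s - 2 = 0 and ∂R/∂s = u - 2s - 5 = 0, so (u, s) = (-9/19, -52/19).
The Hessian has R_{uu} = -10, R_{ss} = -2, R_{us} = 1, giving D = 19 > 0 with R_{uu} < 0, so the point is a local maximum.
R(-9/19, -52/19) = 6/19.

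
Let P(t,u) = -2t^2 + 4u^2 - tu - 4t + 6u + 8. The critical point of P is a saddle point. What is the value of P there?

232/33

∂P/∂t = -4t - u - 4 = 0 and ∂P/∂u = -t + 8u + 6 = 0, so (t, u) = (-26/33, -28/33).
The Hessian has P_{tt} = -4, P_{uu} = 8, P_{tu} = -1, giving D = -33 < 0, so the point is a saddle point.
P(-26/33, -28/33) = 232/33.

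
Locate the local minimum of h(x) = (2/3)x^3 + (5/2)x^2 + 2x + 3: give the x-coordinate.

-1/2

h'(x) = 2x^2 + 5x + 2. Setting h'(x) = 0 gives x ∈ {-2, -1/2}.
h''(x) = 4x + 5. h''(-2) = -3 < 0 ⇒ local maximum; h''(-1/2) = 3 > 0 ⇒ local minimum.
Thus h has its local minimum at x = -1/2, with value 61/24.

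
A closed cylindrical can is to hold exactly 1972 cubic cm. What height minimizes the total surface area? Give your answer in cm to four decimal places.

With radius r and height h, πr²h = 1972 so h = 1972/(πr²), and S(r) = 2πr² + 2πrh = 2πr² + 2·1972/r.
S'(r) = 4πr − 2·1972/r² = 0 ⇒ r³ = 1972/(2π), so r ≈ 6.7958 and h = 2r ≈ 13.5917.
S''(r) = 4π + 4·1972/r³ > 0, so this is the minimum; S ≈ 870.5342.

13.5917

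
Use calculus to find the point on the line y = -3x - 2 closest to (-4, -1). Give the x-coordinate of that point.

Minimize D(x)^2 = (x + 4)^2 + (-3x - 1)^2.
d/dx[D^2] = 2(x + 4) + 2·(-3)·(-3x - 1) = 0 ⇒ x = -7/10.
Then y = 1/10 and the distance is √(121/10) ≈ 3.4785.

-7/10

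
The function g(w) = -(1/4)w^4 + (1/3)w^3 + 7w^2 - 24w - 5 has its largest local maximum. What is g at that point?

353/3

g'(w) = -w^3 + w^2 + 14w - 24. Setting g'(w) = 0 gives w ∈ {-4, 2, 3}.
Second-derivative test with g''(w) = -3w^2 + 2w + 14: g''(-4) = -42 < 0 ⇒ local maximum; g''(2) = 6 > 0 ⇒ local minimum; g''(3) = -7 < 0 ⇒ local maximum.
The largest local maximum is g(-4) = 353/3.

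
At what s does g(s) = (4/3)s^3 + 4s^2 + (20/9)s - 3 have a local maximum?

-5/3

g'(s) = 4s^2 + 8s + 20/9 = 0 at s = -5/3, -1/3.
g''(s) = 8s + 8. g''(-5/3) = -16/3 < 0 ⇒ local maximum; g''(-1/3) = 16/3 > 0 ⇒ local minimum.
The local maximum is g(-5/3) = -143/81.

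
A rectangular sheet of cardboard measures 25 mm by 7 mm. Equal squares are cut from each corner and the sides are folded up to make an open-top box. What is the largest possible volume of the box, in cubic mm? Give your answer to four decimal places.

With cut size x, the volume is V(x) = x(25 − 2x)(7 − 2x) for 0 < x < 3.5.
V'(x) = 12x^2 − 128x + 175. Setting V'(x) = 0 gives x ≈ 1.6103 (the root in (0, 3.5)).
V''(x) = 24x − 128 is negative there, so this is the maximum; V ≈ 132.5487.

132.5487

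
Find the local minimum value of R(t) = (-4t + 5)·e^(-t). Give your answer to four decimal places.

Differentiating with the product rule gives R'(t) = (4t - 9)·e^(-t). Since e^(-t) > 0, the only critical point is t = 9/4.
R''(9/4) has the same sign as 4 > 0, so this is a local minimum.
R(9/4) = (-4)·e^(-9/4) ≈ -0.4216.

-0.4216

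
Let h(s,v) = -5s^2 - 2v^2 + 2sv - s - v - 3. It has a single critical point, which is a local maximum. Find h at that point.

-11/4

∂h/∂s = -10s + 2v - 1 = 0 and ∂h/∂v = 2s - 4v - 1 = 0, so (s, v) = (-1/6, -1/3).
The Hessian has h_{ss} = -10, h_{vv} = -4, h_{sv} = 2, giving D = 36 > 0 with h_{ss} < 0, so the point is a local maximum.
h(-1/6, -1/3) = -11/4.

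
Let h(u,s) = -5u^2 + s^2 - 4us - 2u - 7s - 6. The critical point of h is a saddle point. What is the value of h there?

-401/36

∂h/∂u = -10u - 4s - 2 = 0 and ∂h/∂s = -4u + 2s - 7 = 0, so (u, s) = (-8/9, 31/18).
The Hessian has h_{uu} = -10, h_{ss} = 2, h_{us} = -4, giving D = -36 < 0, so the point is a saddle point.
h(-8/9, 31/18) = -401/36.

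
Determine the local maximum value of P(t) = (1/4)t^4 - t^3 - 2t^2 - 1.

-1

P'(t) = t^3 - 3t^2 - 4t = 0 at t = -1, 0, 4.
Second-derivative test with P''(t) = 3t^2 - 6t - 4: P''(-1) = 5 > 0 ⇒ local minimum; P''(0) = -4 < 0 ⇒ local maximum; P''(4) = 20 > 0 ⇒ local minimum.
The local maximum is P(0) = -1.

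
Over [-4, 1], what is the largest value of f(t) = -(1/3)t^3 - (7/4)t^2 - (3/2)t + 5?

f'(t) = -t^2 - (7/2)t - 3/2, which vanishes at t = -3 and t = -1/2.
Candidates: f(-4) = 13/3; f(-3) = 11/4; f(-1/2) = 257/48; f(1) = 17/12.
The maximum over the interval is 257/48, attained at t = -1/2.

257/48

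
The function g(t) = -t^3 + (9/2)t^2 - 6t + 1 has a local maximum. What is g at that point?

g'(t) = -3t^2 + 9t - 6. Setting g'(t) = 0 gives t ∈ {1, 2}.
Since g''(t) = -6t + 9, we get g''(1) = 3 > 0 ⇒ local minimum; g''(2) = -3 < 0 ⇒ local maximum.
Thus g has its local maximum at t = 2, with value -1.

-1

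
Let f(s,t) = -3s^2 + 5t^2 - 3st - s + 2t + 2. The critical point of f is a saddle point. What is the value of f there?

125/69

∂f/∂s = -6s - 3t - 1 = 0 and ∂f/∂t = -3s + 10t + 2 = 0, so (s, t) = (-4/69, -5/23).
The Hessian has f_{ss} = -6, f_{tt} = 10, f_{st} = -3, giving D = -69 < 0, so the point is a saddle point.
f(-4/69, -5/23) = 125/69.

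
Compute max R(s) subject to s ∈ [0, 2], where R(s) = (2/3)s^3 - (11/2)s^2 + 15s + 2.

46/3

R'(s) = 2s^2 - 11s + 15, which has no zeros in [0, 2].
Evaluating at the critical points and endpoints: R(0) = 2,  R(2) = 46/3.
The maximum over the interval is 46/3, attained at s = 2.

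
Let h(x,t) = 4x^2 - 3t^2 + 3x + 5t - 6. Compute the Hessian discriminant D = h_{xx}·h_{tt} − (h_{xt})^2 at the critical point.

-48

∂h/∂x = 8x + 3 = 0 and ∂h/∂t = -6t + 5 = 0, so (x, t) = (-3/8, 5/6).
The Hessian has h_{xx} = 8, h_{tt} = -6, h_{xt} = 0, giving D = -48 < 0, so the point is a saddle point.
D = (8)·(-6) − (0)^2 = -48.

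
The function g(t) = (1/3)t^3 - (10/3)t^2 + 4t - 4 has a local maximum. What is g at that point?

-220/81

g'(t) = t^2 - (20/3)t + 4 = 0 at t = 2/3, 6.
Second-derivative test with g''(t) = 2t - 20/3: g''(2/3) = -16/3 < 0 ⇒ local maximum; g''(6) = 16/3 > 0 ⇒ local minimum.
So the local maximum value is g(2/3) = -220/81.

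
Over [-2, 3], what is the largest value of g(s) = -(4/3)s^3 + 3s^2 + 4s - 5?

The derivative is -4s^2 + 6s + 4, which vanishes at s = -1/2 and s = 2.
Candidates: g(-2) = 29/3, g(-1/2) = -73/12, g(2) = 13/3, g(3) = -2.
The maximum over the interval is 29/3, attained at s = -2.

29/3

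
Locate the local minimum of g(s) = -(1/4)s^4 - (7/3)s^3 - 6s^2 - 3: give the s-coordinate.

-3

g'(s) = -s^3 - 7s^2 - 12s. Setting g'(s) = 0 gives s ∈ {-4, -3, 0}.
Second-derivative test with g''(s) = -3s^2 - 14s - 12: g''(-4) = -4 < 0 ⇒ local maximum; g''(-3) = 3 > 0 ⇒ local minimum; g''(0) = -12 < 0 ⇒ local maximum.
Thus g has its local minimum at s = -3, with value -57/4.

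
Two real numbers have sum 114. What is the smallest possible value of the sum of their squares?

6498

With a + b = 114, a^2 + b^2 = a^2 + (114 − a)^2.
The derivative 2a − 2(114 − a) = 4a − 228 vanishes at a = 57; second derivative 4 > 0, a minimum.
The minimum is 2·(57)^2 = 6498.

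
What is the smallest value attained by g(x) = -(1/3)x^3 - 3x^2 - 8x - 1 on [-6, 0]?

-1

Differentiating, g'(x) = -x^2 - 6x - 8; which vanishes at x = -4 and x = -2.
Evaluating at the critical points and endpoints: g(-6) = 11,  g(-4) = 13/3,  g(-2) = 17/3,  g(0) = -1.
Hence the absolute minimum is -1 at x = 0.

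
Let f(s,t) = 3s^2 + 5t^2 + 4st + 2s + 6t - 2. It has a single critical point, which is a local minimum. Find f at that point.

∂f/∂s = 6s + 4t + 2 = 0 and ∂f/∂t = 4s + 10t + 6 = 0, so (s, t) = (1/11, -7/11).
The Hessian has f_{ss} = 6, f_{tt} = 10, f_{st} = 4, giving D = 44 > 0 with f_{ss} > 0, so the point is a local minimum.
f(1/11, -7/11) = -42/11.

-42/11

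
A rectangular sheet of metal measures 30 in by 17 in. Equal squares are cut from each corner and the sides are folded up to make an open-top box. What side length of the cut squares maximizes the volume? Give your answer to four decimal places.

3.4904

With cut size x, the volume is V(x) = x(30 − 2x)(17 − 2x) for 0 < x < 8.5.
V'(x) = 12x^2 − 188x + 510. Setting V'(x) = 0 gives x ≈ 3.4904 (the root in (0, 8.5)).
V''(x) = 24x − 188 is negative there, so this is the maximum; V ≈ 805.0048.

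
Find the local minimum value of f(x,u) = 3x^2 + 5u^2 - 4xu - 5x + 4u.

∂f/∂x = 6x - 4u - 5 = 0 and ∂f/∂u = -4x + 10u + 4 = 0, so (x, u) = (17/22, -1/11).
The Hessian has f_{xx} = 6, f_{uu} = 10, f_{xu} = -4, giving D = 44 > 0 with f_{xx} > 0, so the point is a local minimum.
f(17/22, -1/11) = -93/44.

-93/44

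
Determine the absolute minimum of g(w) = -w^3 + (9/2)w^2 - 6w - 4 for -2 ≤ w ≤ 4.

g'(w) = -3w^2 + 9w - 6, which vanishes at w = 1 and w = 2.
Candidates: g(-2) = 34; g(1) = -13/2; g(2) = -6; g(4) = -20.
The minimum over the interval is -20, attained at w = 4.

-20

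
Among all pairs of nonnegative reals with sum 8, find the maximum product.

16

With x + y = 8, the product is P(x) = x(8 − x).
P'(x) = 8 − 2x = 0 gives x = 4; P'' = −2 < 0, so this is the maximum.
P = 4·4 = 16.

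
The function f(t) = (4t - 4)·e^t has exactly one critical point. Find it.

0

By the product rule, f'(t) = (4t)·e^t. Since e^t > 0, the only critical point is t = 0.
f''(0) has the same sign as 4 > 0, so this is a local minimum.
f(0) = (-4)·e^(0) ≈ -4.0000.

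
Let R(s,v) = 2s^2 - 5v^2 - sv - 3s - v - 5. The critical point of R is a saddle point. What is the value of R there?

-245/41

∂R/∂s = 4s - v - 3 = 0 and ∂R/∂v = -s - 10v - 1 = 0, so (s, v) = (29/41, -7/41).
The Hessian has R_{ss} = 4, R_{vv} = -10, R_{sv} = -1, giving D = -41 < 0, so the point is a saddle point.
R(29/41, -7/41) = -245/41.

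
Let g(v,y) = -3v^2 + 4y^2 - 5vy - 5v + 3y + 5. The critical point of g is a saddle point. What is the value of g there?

363/73

∂g/∂v = -6v - 5y - 5 = 0 and ∂g/∂y = -5v + 8y + 3 = 0, so (v, y) = (-25/73, -43/73).
The Hessian has g_{vv} = -6, g_{yy} = 8, g_{vy} = -5, giving D = -73 < 0, so the point is a saddle point.
g(-25/73, -43/73) = 363/73.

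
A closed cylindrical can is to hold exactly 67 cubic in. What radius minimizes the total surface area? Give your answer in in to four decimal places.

2.2011

With radius r and height h, πr²h = 67 so h = 67/(πr²), and S(r) = 2πr² + 2πrh = 2πr² + 2·67/r.
S'(r) = 4πr − 2·67/r² = 0 ⇒ r³ = 67/(2π), so r ≈ 2.2011 and h = 2r ≈ 4.4021.
S''(r) = 4π + 4·67/r³ > 0, so this is the minimum; S ≈ 91.3197.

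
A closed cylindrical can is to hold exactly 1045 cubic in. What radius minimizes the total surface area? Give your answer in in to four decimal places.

With radius r and height h, πr²h = 1045 so h = 1045/(πr²), and S(r) = 2πr² + 2πrh = 2πr² + 2·1045/r.
S'(r) = 4πr − 2·1045/r² = 0 ⇒ r³ = 1045/(2π), so r ≈ 5.4994 and h = 2r ≈ 10.9987.
S''(r) = 4π + 4·1045/r³ > 0, so this is the minimum; S ≈ 570.0663.

5.4994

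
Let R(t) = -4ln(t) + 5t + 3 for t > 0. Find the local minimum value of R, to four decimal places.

R'(t) = -4/t + 5 = 0 gives t = 4/5.
R''(t) = 4/t², which is positive for t > 0, so this is a local minimum.
R(4/5) = -4·ln(4/5) + 4 + 3 ≈ 7.8926.

7.8926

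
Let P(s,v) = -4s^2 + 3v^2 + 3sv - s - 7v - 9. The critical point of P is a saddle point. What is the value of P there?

-727/57

∂P/∂s = -8s + 3v - 1 = 0 and ∂P/∂v = 3s + 6v - 7 = 0, so (s, v) = (5/19, 59/57).
The Hessian has P_{ss} = -8, P_{vv} = 6, P_{sv} = 3, giving D = -57 < 0, so the point is a saddle point.
P(5/19, 59/57) = -727/57.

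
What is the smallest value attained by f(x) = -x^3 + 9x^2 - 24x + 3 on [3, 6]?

The derivative is -3x^2 + 18x - 24, whose only zero in [3, 6] is x = 4.
Evaluating at the critical points and endpoints: f(3) = -15,  f(4) = -13,  f(6) = -33.
So the minimum is f(6) = -33.

-33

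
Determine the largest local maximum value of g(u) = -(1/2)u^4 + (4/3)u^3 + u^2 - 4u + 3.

g'(u) = -2u^3 + 4u^2 + 2u - 4. Setting g'(u) = 0 gives u ∈ {-1, 1, 2}.
g''(u) = -6u^2 + 8u + 2. g''(-1) = -12 < 0 ⇒ local maximum; g''(1) = 4 > 0 ⇒ local minimum; g''(2) = -6 < 0 ⇒ local maximum.
So the largest local maximum value is g(-1) = 37/6.

37/6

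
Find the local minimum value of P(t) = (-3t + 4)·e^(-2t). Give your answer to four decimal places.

-0.0383

By the product rule, P'(t) = (6t - 11)·e^(-2t). Since e^(-2t) > 0, the only critical point is t = 11/6.
P''(11/6) has the same sign as 6 > 0, so this is a local minimum.
P(11/6) = (-3/2)·e^(-11/3) ≈ -0.0383.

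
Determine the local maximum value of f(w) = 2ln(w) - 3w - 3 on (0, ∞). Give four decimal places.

-5.8109

f'(w) = 2/w − 3 = 0 gives w = 2/3.
f''(w) = -2/w², which is negative for w > 0, so this is a local maximum.
f(2/3) = 2·ln(2/3) - 2 - 3 ≈ -5.8109.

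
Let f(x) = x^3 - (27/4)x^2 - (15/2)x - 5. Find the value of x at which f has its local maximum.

-1/2

f'(x) = 3x^2 - (27/2)x - 15/2 = 0 at x = -1/2, 5.
f''(x) = 6x - 27/2. f''(-1/2) = -33/2 < 0 ⇒ local maximum; f''(5) = 33/2 > 0 ⇒ local minimum.
The local maximum is f(-1/2) = -49/16.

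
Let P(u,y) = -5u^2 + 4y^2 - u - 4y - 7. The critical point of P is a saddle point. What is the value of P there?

-159/20

∂P/∂u = -10u - 1 = 0 and ∂P/∂y = 8y - 4 = 0, so (u, y) = (-1/10, 1/2).
The Hessian has P_{uu} = -10, P_{yy} = 8, P_{uy} = 0, giving D = -80 < 0, so the point is a saddle point.
P(-1/10, 1/2) = -159/20.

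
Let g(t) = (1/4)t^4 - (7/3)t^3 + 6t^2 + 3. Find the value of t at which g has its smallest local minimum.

g'(t) = t^3 - 7t^2 + 12t = 0 at t = 0, 3, 4.
Since g''(t) = 3t^2 - 14t + 12, we get g''(0) = 12 > 0 ⇒ local minimum; g''(3) = -3 < 0 ⇒ local maximum; g''(4) = 4 > 0 ⇒ local minimum.
So the smallest local minimum value is g(0) = 3.

0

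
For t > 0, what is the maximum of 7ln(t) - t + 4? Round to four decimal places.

P'(t) = 7/t − 1 = 0 gives t = 7.
P''(t) = -7/t², which is negative for t > 0, so this is a local maximum.
P(7) = 7·ln(7) - 7 + 4 ≈ 10.6214.

10.6214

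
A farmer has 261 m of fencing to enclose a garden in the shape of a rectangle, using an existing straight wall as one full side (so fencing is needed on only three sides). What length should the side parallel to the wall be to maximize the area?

261/2

Let the sides perpendicular to the wall have length x and the parallel side y, so 2x + y = 261 and the area is A = xy = x(261 − 2x).
A'(x) = 261 − 4x = 0 gives x = 261/4, and A''(x) = −4 < 0 confirms a maximum.
Then y = 261 − 2·261/4 = 261/2 and A = 68121/8.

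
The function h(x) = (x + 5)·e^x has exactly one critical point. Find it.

-6

Differentiating with the product rule gives h'(x) = (x + 6)·e^x. Since e^x > 0, the only critical point is x = -6.
h''(-6) has the same sign as 1 > 0, so this is a local minimum.
h(-6) = (-1)·e^(-6) ≈ -0.0025.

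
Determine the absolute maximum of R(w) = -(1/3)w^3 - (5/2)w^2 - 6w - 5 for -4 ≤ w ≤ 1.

1/3

The derivative is -w^2 - 5w - 6, which vanishes at w = -3 and w = -2.
Evaluating at the critical points and endpoints: R(-4) = 1/3,  R(-3) = -1/2,  R(-2) = -1/3,  R(1) = -83/6.
The maximum over the interval is 1/3, attained at w = -4.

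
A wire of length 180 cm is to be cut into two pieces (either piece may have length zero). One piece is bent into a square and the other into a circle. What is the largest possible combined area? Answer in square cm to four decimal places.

Let x be the length used for the square. Square side x/4; circle radius (180−x)/(2π).
A(x) = (x/4)² + π·((180−x)/(2π))² = x²/16 + (180−x)²/(4π) for 0 ≤ x ≤ 180. A'(x) = x/8 − (180−x)/(2π) = 0 gives x = 4·180/(π+4) ≈ 100.8178.
A'' > 0, so the interior critical point is a minimum; the maximum is at an endpoint. A(0) = 2578.3101 and A(180) = 2025.0000, so the largest area is 2578.3101.

2578.3101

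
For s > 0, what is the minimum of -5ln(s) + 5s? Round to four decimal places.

5.0000

h'(s) = -5/s + 5 = 0 gives s = 1.
h''(s) = 5/s², which is positive for s > 0, so this is a local minimum.
h(1) = -5·ln(1) + 5 ≈ 5.0000.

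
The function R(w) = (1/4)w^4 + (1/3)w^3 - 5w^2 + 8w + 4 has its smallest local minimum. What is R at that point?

Critical points: R'(w) = w^3 + w^2 - 10w + 8 vanishes at w = -4, 1, 2.
R''(w) = 3w^2 + 2w - 10. R''(-4) = 30 > 0 ⇒ local minimum; R''(1) = -5 < 0 ⇒ local maximum; R''(2) = 6 > 0 ⇒ local minimum.
Thus R has its smallest local minimum at w = -4, with value -196/3.

-196/3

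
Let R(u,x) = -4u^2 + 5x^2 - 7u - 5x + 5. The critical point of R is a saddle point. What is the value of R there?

∂R/∂u = -8u - 7 = 0 and ∂R/∂x = 10x - 5 = 0, so (u, x) = (-7/8, 1/2).
The Hessian has R_{uu} = -8, R_{xx} = 10, R_{ux} = 0, giving D = -80 < 0, so the point is a saddle point.
R(-7/8, 1/2) = 109/16.

109/16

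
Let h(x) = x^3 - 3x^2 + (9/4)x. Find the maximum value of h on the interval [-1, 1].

h'(x) = 3x^2 - 6x + 9/4, whose only zero in [-1, 1] is x = 1/2.
Compare values at every candidate in [-1, 1]: h(-1) = -25/4,  h(1/2) = 1/2,  h(1) = 1/4.
So the maximum is h(1/2) = 1/2.

1/2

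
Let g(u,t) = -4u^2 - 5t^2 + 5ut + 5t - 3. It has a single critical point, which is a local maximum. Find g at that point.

∂g/∂u = -8u + 5t = 0 and ∂g/∂t = 5u - 10t + 5 = 0, so (u, t) = (5/11, 8/11).
The Hessian has g_{uu} = -8, g_{tt} = -10, g_{ut} = 5, giving D = 55 > 0 with g_{uu} < 0, so the point is a local maximum.
g(5/11, 8/11) = -13/11.

-13/11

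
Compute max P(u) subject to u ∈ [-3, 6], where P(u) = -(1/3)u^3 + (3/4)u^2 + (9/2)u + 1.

49/4

The derivative is -u^2 + (3/2)u + 9/2, which vanishes at u = -3/2 and u = 3.
Evaluating at the critical points and endpoints: P(-3) = 13/4,  P(-3/2) = -47/16,  P(3) = 49/4,  P(6) = -17.
So the maximum is P(3) = 49/4.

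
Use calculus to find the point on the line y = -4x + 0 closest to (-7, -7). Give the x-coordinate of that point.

Minimize D(x)^2 = (x + 7)^2 + (-4x + 7)^2.
d/dx[D^2] = 2(x + 7) + 2·(-4)·(-4x + 7) = 0 ⇒ x = 21/17.
Then y = -84/17 and the distance is √(1225/17) ≈ 8.4887.

21/17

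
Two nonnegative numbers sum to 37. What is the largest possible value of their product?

With x + y = 37, the product is P(x) = x(37 − x).
P'(x) = 37 − 2x = 0 gives x = 37/2; P'' = −2 < 0, so this is the maximum.
P = 37/2·37/2 = 1369/4.

1369/4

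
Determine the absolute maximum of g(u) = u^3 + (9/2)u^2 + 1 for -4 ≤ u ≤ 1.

29/2

g'(u) = 3u^2 + 9u, which vanishes at u = -3 and u = 0.
Compare values at every candidate in [-4, 1]: g(-4) = 9,  g(-3) = 29/2,  g(0) = 1,  g(1) = 13/2.
Hence the absolute maximum is 29/2 at u = -3.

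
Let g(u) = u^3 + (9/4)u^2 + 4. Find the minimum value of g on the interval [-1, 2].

The derivative is 3u^2 + (9/2)u, whose only zero in [-1, 2] is u = 0.
Evaluating at the critical points and endpoints: g(-1) = 21/4; g(0) = 4; g(2) = 21.
Hence the absolute minimum is 4 at u = 0.

4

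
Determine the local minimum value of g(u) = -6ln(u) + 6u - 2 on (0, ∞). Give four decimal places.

4.0000

g'(u) = -6/u + 6 = 0 gives u = 1.
g''(u) = 6/u², which is positive for u > 0, so this is a local minimum.
g(1) = -6·ln(1) + 6 - 2 ≈ 4.0000.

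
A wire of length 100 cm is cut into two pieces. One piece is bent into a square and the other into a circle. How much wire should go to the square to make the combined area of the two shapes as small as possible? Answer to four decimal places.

56.0099

Let x be the length used for the square. Square side x/4; circle radius (100−x)/(2π).
A(x) = (x/4)² + π·((100−x)/(2π))² = x²/16 + (100−x)²/(4π) for 0 ≤ x ≤ 100. A'(x) = x/8 − (100−x)/(2π) = 0 gives x = 4·100/(π+4) ≈ 56.0099.
A'' = 1/8 + 1/(2π) > 0, so this gives the minimum combined area; x ≈ 56.0099 cm to the square.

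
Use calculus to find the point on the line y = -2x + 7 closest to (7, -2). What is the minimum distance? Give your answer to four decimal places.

Minimize D(x)^2 = (x - 7)^2 + (-2x + 9)^2.
d/dx[D^2] = 2(x - 7) + 2·(-2)·(-2x + 9) = 0 ⇒ x = 5.
Then y = -3 and the distance is √(5) ≈ 2.2361.

2.2361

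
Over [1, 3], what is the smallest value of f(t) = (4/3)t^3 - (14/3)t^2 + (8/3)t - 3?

f'(t) = 4t^2 - (28/3)t + 8/3, whose only zero in [1, 3] is t = 2.
Evaluating at the critical points and endpoints: f(1) = -11/3; f(2) = -17/3; f(3) = -1.
Hence the absolute minimum is -17/3 at t = 2.

-17/3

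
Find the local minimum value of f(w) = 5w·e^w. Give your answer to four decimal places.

Differentiating with the product rule gives f'(w) = (5w + 5)·e^w. Since e^w > 0, the only critical point is w = -1.
f''(-1) has the same sign as 5 > 0, so this is a local minimum.
f(-1) = (-5)·e^(-1) ≈ -1.8394.

-1.8394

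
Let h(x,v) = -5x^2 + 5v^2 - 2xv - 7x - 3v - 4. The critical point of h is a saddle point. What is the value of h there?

-87/52

∂h/∂x = -10x - 2v - 7 = 0 and ∂h/∂v = -2x + 10v - 3 = 0, so (x, v) = (-19/26, 2/13).
The Hessian has h_{xx} = -10, h_{vv} = 10, h_{xv} = -2, giving D = -104 < 0, so the point is a saddle point.
h(-19/26, 2/13) = -87/52.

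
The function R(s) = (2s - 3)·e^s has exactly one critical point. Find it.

By the product rule, R'(s) = (2s - 1)·e^s. Since e^s > 0, the only critical point is s = 1/2.
R''(1/2) has the same sign as 2 > 0, so this is a local minimum.
R(1/2) = (-2)·e^(1/2) ≈ -3.2974.

1/2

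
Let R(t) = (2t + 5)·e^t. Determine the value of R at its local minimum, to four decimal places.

Differentiating with the product rule gives R'(t) = (2t + 7)·e^t. Since e^t > 0, the only critical point is t = -7/2.
R''(-7/2) has the same sign as 2 > 0, so this is a local minimum.
R(-7/2) = (-2)·e^(-7/2) ≈ -0.0604.

-0.0604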